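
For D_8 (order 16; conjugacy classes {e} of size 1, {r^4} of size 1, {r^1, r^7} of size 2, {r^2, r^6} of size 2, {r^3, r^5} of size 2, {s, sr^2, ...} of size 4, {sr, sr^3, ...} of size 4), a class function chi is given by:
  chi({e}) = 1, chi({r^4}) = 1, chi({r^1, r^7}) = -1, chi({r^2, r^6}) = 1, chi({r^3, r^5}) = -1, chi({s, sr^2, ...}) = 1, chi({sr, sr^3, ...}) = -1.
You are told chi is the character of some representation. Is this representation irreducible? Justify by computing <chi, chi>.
Irreducible: <chi, chi> = 1.

Proof sketch: <chi, chi> = (1/|G|) sum_C |C| * |chi(C)|^2 = (1/16)[1*|1|^2 + 1*|1|^2 + 2*|-1|^2 + 2*|1|^2 + 2*|-1|^2 + 4*|1|^2 + 4*|-1|^2]
  = (1/16)[(1) + (1) + (2) + (2) + (2) + (4) + (4)] = 16/16 = 1.
A character is irreducible iff <chi, chi> = 1, so this representation is irreducible.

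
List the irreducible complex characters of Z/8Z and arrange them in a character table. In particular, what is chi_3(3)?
Character table of Z/8Z (irreps indexed chi_0,...,chi_7 with chi_k(m) = zeta_8^(k*m), zeta_8 = exp(2*pi*i/8)):
  irrep \ class  {0} (size 1)  {1} (size 1)    {2} (size 1)  {3} (size 1)    {4} (size 1)  {5} (size 1)    {6} (size 1)  {7} (size 1)  
  chi_0          1             1               1             1               1             1               1             1             
  chi_1          1             exp(I*pi/4)     I             exp(3*I*pi/4)   -1            exp(-3*I*pi/4)  -I            exp(-I*pi/4)  
  chi_2          1             I               -1            -I              1             I               -1            -I            
  chi_3          1             exp(3*I*pi/4)   -I            exp(I*pi/4)     -1            exp(-I*pi/4)    I             exp(-3*I*pi/4)
  chi_4          1             -1              1             -1              1             -1              1             -1            
  chi_5          1             exp(-3*I*pi/4)  I             exp(-I*pi/4)    -1            exp(I*pi/4)     -I            exp(3*I*pi/4) 
  chi_6          1             -I              -1            I               1             -I              -1            I             
  chi_7          1             exp(-I*pi/4)    -I            exp(-3*I*pi/4)  -1            exp(3*I*pi/4)   I             exp(I*pi/4)   

Spot check: chi_3(3) = zeta_8^(3*3) = zeta_8^9 = exp(I*pi/4).

Why: Z/8Z is abelian, so all 8 irreducible complex representations are 1-dimensional. They are given by chi_k(m) = zeta_8^(k*m) for k = 0,...,7. Row orthogonality: sum_m chi_k(m) conj(chi_l(m)) = 8 * [k = l].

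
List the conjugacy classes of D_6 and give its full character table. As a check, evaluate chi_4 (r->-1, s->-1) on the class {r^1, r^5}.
Conjugacy classes: {e} of size 1, {r^3} of size 1, {r^1, r^5} of size 2, {r^2, r^4} of size 2, {s, sr^2, ...} of size 3, {sr, sr^3, ...} of size 3.
Character table:
  irrep \ class              {e} (size 1)  {r^3} (size 1)  {r^1, r^5} (size 2)  {r^2, r^4} (size 2)  {s, sr^2, ...} (size 3)  {sr, sr^3, ...} (size 3)
  chi_1 (triv)               1             1               1                    1                    1                        1                       
  chi_2 (sign: r->1, s->-1)  1             1               1                    1                    -1                       -1                      
  chi_3 (r->-1, s->1)        1             -1              -1                   1                    1                        -1                      
  chi_4 (r->-1, s->-1)       1             -1              -1                   1                    -1                       1                       
  chi_5 (2d, j=1)            2             -2              1                    -1                   0                        0                       
  chi_6 (2d, j=2)            2             2               -1                   -1                   0                        0                       

Spot check: chi_4 (r->-1, s->-1) on {r^1, r^5} = -1.

D_6 has order 2*6 = 12 with 6 conjugacy classes, hence 6 irreducibles. Sum of squared dims 1 + 1 + 1 + 1 + 4 + 4 = 12 = |G|. Linear characters come from the abelianisation; the 2-dimensional irreps have character r^k -> 2*cos(2*pi*j*k/6), reflections -> 0.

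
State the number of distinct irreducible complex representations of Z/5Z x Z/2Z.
10

Justification: The number of irreducible complex representations of a finite group equals its number of conjugacy classes. Z/5Z x Z/2Z is abelian of order 10, so every element is its own conjugacy class: 10 classes, so Z/5Z x Z/2Z (order 10) has exactly 10 irreducible complex representations.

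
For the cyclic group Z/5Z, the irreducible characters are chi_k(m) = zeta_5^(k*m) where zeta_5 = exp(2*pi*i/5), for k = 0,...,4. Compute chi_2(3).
chi_2(3) = zeta_5^6 = exp(2*I*pi/5)

Proof sketch: chi_2(3) = zeta_5^(2*3) = zeta_5^6. Since zeta_5^5 = 1, this equals zeta_5^1 = exp(2*pi*i*1/5) = exp(2*I*pi/5).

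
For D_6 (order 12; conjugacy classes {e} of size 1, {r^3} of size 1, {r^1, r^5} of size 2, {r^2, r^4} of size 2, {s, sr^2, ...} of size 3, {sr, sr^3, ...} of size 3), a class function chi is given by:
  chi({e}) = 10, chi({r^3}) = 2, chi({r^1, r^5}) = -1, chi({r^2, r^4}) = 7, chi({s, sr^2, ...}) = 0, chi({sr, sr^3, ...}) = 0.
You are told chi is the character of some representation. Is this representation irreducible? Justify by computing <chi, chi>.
Not irreducible (reducible): <chi, chi> = 17 > 1.

Solution. <chi, chi> = (1/|G|) sum_C |C| * |chi(C)|^2 = (1/12)[1*|10|^2 + 1*|2|^2 + 2*|-1|^2 + 2*|7|^2 + 3*|0|^2 + 3*|0|^2]
  = (1/12)[(100) + (4) + (2) + (98) + (0) + (0)] = 204/12 = 17.
A character is irreducible iff <chi, chi> = 1, so this representation is reducible.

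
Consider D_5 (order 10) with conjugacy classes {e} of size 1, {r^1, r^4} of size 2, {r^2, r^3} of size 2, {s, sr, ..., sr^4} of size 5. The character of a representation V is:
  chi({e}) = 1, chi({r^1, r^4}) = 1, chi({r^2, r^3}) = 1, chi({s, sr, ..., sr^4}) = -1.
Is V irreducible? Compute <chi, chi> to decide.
Irreducible: <chi, chi> = 1.

Justification: <chi, chi> = (1/|G|) sum_C |C| * |chi(C)|^2 = (1/10)[1*|1|^2 + 2*|1|^2 + 2*|1|^2 + 5*|-1|^2]
  = (1/10)[(1) + (2) + (2) + (5)] = 10/10 = 1.
A character is irreducible iff <chi, chi> = 1, so this representation is irreducible.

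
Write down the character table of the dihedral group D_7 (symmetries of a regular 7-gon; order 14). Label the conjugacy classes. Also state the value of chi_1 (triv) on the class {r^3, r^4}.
Conjugacy classes: {e} of size 1, {r^1, r^6} of size 2, {r^2, r^5} of size 2, {r^3, r^4} of size 2, {s, sr, ..., sr^6} of size 7.
Character table:
  irrep \ class              {e} (size 1)  {r^1, r^6} (size 2)  {r^2, r^5} (size 2)  {r^3, r^4} (size 2)  {s, sr, ..., sr^6} (size 7)
  chi_1 (triv)               1             1                    1                    1                    1                          
  chi_2 (sign: r->1, s->-1)  1             1                    1                    1                    -1                         
  chi_3 (2d, j=1)            2             2*cos(2*pi/7)        -2*cos(3*pi/7)       -2*cos(pi/7)         0                          
  chi_4 (2d, j=2)            2             -2*cos(3*pi/7)       -2*cos(pi/7)         2*cos(2*pi/7)        0                          
  chi_5 (2d, j=3)            2             -2*cos(pi/7)         2*cos(2*pi/7)        -2*cos(3*pi/7)       0                          

Spot check: chi_1 (triv) on {r^3, r^4} = 1.

Derivation: D_7 has order 2*7 = 14 with 5 conjugacy classes, hence 5 irreducibles. Sum of squared dims 1 + 1 + 4 + 4 + 4 = 14 = |G|. Linear characters come from the abelianisation; the 2-dimensional irreps have character r^k -> 2*cos(2*pi*j*k/7), reflections -> 0.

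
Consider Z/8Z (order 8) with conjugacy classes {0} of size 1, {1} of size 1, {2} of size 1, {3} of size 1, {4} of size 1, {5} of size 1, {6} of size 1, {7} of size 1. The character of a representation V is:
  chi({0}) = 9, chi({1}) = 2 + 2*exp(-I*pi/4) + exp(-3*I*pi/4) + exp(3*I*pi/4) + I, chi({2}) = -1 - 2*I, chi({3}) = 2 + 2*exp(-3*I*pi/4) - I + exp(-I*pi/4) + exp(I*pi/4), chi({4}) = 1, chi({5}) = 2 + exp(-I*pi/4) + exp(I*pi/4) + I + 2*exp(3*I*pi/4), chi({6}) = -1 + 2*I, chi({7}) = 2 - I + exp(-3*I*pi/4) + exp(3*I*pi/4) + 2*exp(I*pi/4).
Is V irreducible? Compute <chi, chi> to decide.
Not irreducible (reducible): <chi, chi> = 15 > 1.

Proof sketch: <chi, chi> = (1/|G|) sum_C |C| * |chi(C)|^2 = (1/8)[1*|9|^2 + 1*|2 + 2*exp(-I*pi/4) + exp(-3*I*pi/4) + exp(3*I*pi/4) + I|^2 + 1*|-1 - 2*I|^2 + 1*|2 + 2*exp(-3*I*pi/4) - I + exp(-I*pi/4) + exp(I*pi/4)|^2 + 1*|1|^2 + 1*|2 + exp(-I*pi/4) + exp(I*pi/4) + I + 2*exp(3*I*pi/4)|^2 + 1*|-1 + 2*I|^2 + 1*|2 - I + exp(-3*I*pi/4) + exp(3*I*pi/4) + 2*exp(I*pi/4)|^2]
  = (1/8)[(81) + (7 + 4*exp(-3*I*pi/4) + 4*exp(-I*pi/4) + 2*exp(I*pi/4) + 6*exp(3*I*pi/4)) + (5) + (7 + 6*exp(-I*pi/4) + 2*exp(-3*I*pi/4) + 4*exp(3*I*pi/4) + 4*exp(I*pi/4)) + (1) + (7 + 6*exp(-I*pi/4) + 2*exp(-3*I*pi/4) + 4*exp(3*I*pi/4) + 4*exp(I*pi/4)) + (5) + (7 + 4*exp(-3*I*pi/4) + 4*exp(-I*pi/4) + 2*exp(I*pi/4) + 6*exp(3*I*pi/4))] = 120/8 = 15.
(Exp terms are combined using exp(i*s)*conj(exp(i*t)) = exp(i*(s-t)), and sums of them are collapsed using the identity that for every m > 1 the m distinct m-th roots of unity sum to 0, e.g. 1 + exp(2*I*pi/3) + exp(-2*I*pi/3) = 0.)
A character is irreducible iff <chi, chi> = 1, so this representation is reducible.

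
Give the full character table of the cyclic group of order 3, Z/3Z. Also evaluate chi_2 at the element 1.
Character table of Z/3Z (irreps indexed chi_0,...,chi_2 with chi_k(m) = zeta_3^(k*m), zeta_3 = exp(2*pi*i/3)):
  irrep \ class  {0} (size 1)  {1} (size 1)    {2} (size 1)  
  chi_0          1             1               1             
  chi_1          1             exp(2*I*pi/3)   exp(-2*I*pi/3)
  chi_2          1             exp(-2*I*pi/3)  exp(2*I*pi/3) 

Spot check: chi_2(1) = zeta_3^(2*1) = zeta_3^2 = exp(-2*I*pi/3).

Why: Z/3Z is abelian, so all 3 irreducible complex representations are 1-dimensional. They are given by chi_k(m) = zeta_3^(k*m) for k = 0,...,2. Row orthogonality: sum_m chi_k(m) conj(chi_l(m)) = 3 * [k = l].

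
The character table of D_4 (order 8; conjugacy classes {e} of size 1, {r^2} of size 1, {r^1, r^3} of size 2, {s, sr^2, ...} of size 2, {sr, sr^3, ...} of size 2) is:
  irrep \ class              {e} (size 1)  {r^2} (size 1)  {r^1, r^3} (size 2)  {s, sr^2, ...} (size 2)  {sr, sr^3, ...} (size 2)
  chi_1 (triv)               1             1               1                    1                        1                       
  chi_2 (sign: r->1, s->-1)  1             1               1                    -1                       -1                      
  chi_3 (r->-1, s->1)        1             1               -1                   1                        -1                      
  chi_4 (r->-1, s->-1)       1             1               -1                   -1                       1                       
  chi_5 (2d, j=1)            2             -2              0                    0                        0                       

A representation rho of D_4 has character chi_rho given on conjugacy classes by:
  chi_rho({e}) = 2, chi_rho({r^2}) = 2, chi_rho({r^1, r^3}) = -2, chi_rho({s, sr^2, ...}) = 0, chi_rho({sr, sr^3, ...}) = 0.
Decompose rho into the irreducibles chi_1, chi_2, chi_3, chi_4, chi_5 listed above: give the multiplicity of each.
Multiplicities: chi_1: 0, chi_2: 0, chi_3: 1, chi_4: 1, chi_5: 0.

Proof sketch: Use <chi_rho, chi> = (1/|G|) sum_C |C| * chi_rho(C) * conj(chi(C)) with |G| = 8 for each irreducible chi in the table:
  <chi_rho, chi_1> = (1/8)[1*(2)*conj(1) + 1*(2)*conj(1) + 2*(-2)*conj(1) + 2*(0)*conj(1) + 2*(0)*conj(1)]
      = (1/8)[(2) + (2) + (-4) + (0) + (0)] = 0/8 = 0
  <chi_rho, chi_2> = (1/8)[1*(2)*conj(1) + 1*(2)*conj(1) + 2*(-2)*conj(1) + 2*(0)*conj(-1) + 2*(0)*conj(-1)]
      = (1/8)[(2) + (2) + (-4) + (0) + (0)] = 0/8 = 0
  <chi_rho, chi_3> = (1/8)[1*(2)*conj(1) + 1*(2)*conj(1) + 2*(-2)*conj(-1) + 2*(0)*conj(1) + 2*(0)*conj(-1)]
      = (1/8)[(2) + (2) + (4) + (0) + (0)] = 8/8 = 1
  <chi_rho, chi_4> = (1/8)[1*(2)*conj(1) + 1*(2)*conj(1) + 2*(-2)*conj(-1) + 2*(0)*conj(-1) + 2*(0)*conj(1)]
      = (1/8)[(2) + (2) + (4) + (0) + (0)] = 8/8 = 1
  <chi_rho, chi_5> = (1/8)[1*(2)*conj(2) + 1*(2)*conj(-2) + 2*(-2)*conj(0) + 2*(0)*conj(0) + 2*(0)*conj(0)]
      = (1/8)[(4) + (-4) + (0) + (0) + (0)] = 0/8 = 0
Dimension check: dim(rho) = sum (mult * dim) = 0*1 + 0*1 + 1*1 + 1*1 + 0*2 = 2 = chi_rho(e) = 2.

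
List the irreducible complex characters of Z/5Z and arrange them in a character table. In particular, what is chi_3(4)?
Character table of Z/5Z (irreps indexed chi_0,...,chi_4 with chi_k(m) = zeta_5^(k*m), zeta_5 = exp(2*pi*i/5)):
  irrep \ class  {0} (size 1)  {1} (size 1)    {2} (size 1)    {3} (size 1)    {4} (size 1)  
  chi_0          1             1               1               1               1             
  chi_1          1             exp(2*I*pi/5)   exp(4*I*pi/5)   exp(-4*I*pi/5)  exp(-2*I*pi/5)
  chi_2          1             exp(4*I*pi/5)   exp(-2*I*pi/5)  exp(2*I*pi/5)   exp(-4*I*pi/5)
  chi_3          1             exp(-4*I*pi/5)  exp(2*I*pi/5)   exp(-2*I*pi/5)  exp(4*I*pi/5) 
  chi_4          1             exp(-2*I*pi/5)  exp(-4*I*pi/5)  exp(4*I*pi/5)   exp(2*I*pi/5) 

Spot check: chi_3(4) = zeta_5^(3*4) = zeta_5^12 = exp(4*I*pi/5).

Explanation: Z/5Z is abelian, so all 5 irreducible complex representations are 1-dimensional. They are given by chi_k(m) = zeta_5^(k*m) for k = 0,...,4. Row orthogonality: sum_m chi_k(m) conj(chi_l(m)) = 5 * [k = l].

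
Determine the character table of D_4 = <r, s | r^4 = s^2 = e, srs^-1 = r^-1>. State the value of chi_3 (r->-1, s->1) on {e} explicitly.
Conjugacy classes: {e} of size 1, {r^2} of size 1, {r^1, r^3} of size 2, {s, sr^2, ...} of size 2, {sr, sr^3, ...} of size 2.
Character table:
  irrep \ class              {e} (size 1)  {r^2} (size 1)  {r^1, r^3} (size 2)  {s, sr^2, ...} (size 2)  {sr, sr^3, ...} (size 2)
  chi_1 (triv)               1             1               1                    1                        1                       
  chi_2 (sign: r->1, s->-1)  1             1               1                    -1                       -1                      
  chi_3 (r->-1, s->1)        1             1               -1                   1                        -1                      
  chi_4 (r->-1, s->-1)       1             1               -1                   -1                       1                       
  chi_5 (2d, j=1)            2             -2              0                    0                        0                       

Spot check: chi_3 (r->-1, s->1) on {e} = 1.

Derivation: D_4 has order 2*4 = 8 with 5 conjugacy classes, hence 5 irreducibles. Sum of squared dims 1 + 1 + 1 + 1 + 4 = 8 = |G|. Linear characters come from the abelianisation; the 2-dimensional irreps have character r^k -> 2*cos(2*pi*j*k/4), reflections -> 0.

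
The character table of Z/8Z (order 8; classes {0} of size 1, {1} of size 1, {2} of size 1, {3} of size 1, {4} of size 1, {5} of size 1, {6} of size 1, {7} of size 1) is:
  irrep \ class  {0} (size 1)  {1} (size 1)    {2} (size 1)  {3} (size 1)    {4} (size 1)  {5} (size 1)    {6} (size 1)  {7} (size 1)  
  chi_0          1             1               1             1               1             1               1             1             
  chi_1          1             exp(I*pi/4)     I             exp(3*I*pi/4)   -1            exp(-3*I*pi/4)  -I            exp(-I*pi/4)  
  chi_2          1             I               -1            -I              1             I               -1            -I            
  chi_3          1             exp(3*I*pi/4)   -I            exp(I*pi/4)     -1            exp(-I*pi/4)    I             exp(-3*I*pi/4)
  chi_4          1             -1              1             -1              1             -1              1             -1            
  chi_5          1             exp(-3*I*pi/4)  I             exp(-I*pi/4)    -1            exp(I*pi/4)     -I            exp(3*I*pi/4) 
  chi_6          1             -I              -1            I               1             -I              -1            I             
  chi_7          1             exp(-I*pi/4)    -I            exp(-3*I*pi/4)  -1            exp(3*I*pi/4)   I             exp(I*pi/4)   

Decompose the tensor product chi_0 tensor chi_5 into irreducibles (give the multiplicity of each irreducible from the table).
chi_0 tensor chi_5 = chi_5 (all other irreducibles have multiplicity 0).

The character of a tensor product is the pointwise product (chi_0 * chi_5)(C) = chi_0(C) * chi_5(C):
  {0}: (1)*(1), {1}: (1)*(exp(-3*I*pi/4)), {2}: (1)*(I), {3}: (1)*(exp(-I*pi/4)), {4}: (1)*(-1), {5}: (1)*(exp(I*pi/4)), {6}: (1)*(-I), {7}: (1)*(exp(3*I*pi/4))
so (chi_0 * chi_5) takes values
  {0} -> 1, {1} -> exp(-3*I*pi/4), {2} -> I, {3} -> exp(-I*pi/4), {4} -> -1, {5} -> exp(I*pi/4), {6} -> -I, {7} -> exp(3*I*pi/4).
Now take the inner product of this character with each irreducible chi from the table, <chi_0*chi_5, chi> = (1/8) sum_C |C| (chi_0*chi_5)(C) conj(chi(C)):
  <chi_0*chi_5, chi_0> = (1/8)[1*(1)*conj(1) + 1*(exp(-3*I*pi/4))*conj(1) + 1*(I)*conj(1) + 1*(exp(-I*pi/4))*conj(1) + 1*(-1)*conj(1) + 1*(exp(I*pi/4))*conj(1) + 1*(-I)*conj(1) + 1*(exp(3*I*pi/4))*conj(1)]
      = (1/8)[(1) + (exp(-3*I*pi/4)) + (I) + (exp(-I*pi/4)) + (-1) + (exp(I*pi/4)) + (-I) + (exp(3*I*pi/4))] = 0/8 = 0
  <chi_0*chi_5, chi_1> = (1/8)[1*(1)*conj(1) + 1*(exp(-3*I*pi/4))*conj(exp(I*pi/4)) + 1*(I)*conj(I) + 1*(exp(-I*pi/4))*conj(exp(3*I*pi/4)) + 1*(-1)*conj(-1) + 1*(exp(I*pi/4))*conj(exp(-3*I*pi/4)) + 1*(-I)*conj(-I) + 1*(exp(3*I*pi/4))*conj(exp(-I*pi/4))]
      = (1/8)[(1) + (-1) + (1) + (-1) + (1) + (-1) + (1) + (-1)] = 0/8 = 0
  <chi_0*chi_5, chi_2> = (1/8)[1*(1)*conj(1) + 1*(exp(-3*I*pi/4))*conj(I) + 1*(I)*conj(-1) + 1*(exp(-I*pi/4))*conj(-I) + 1*(-1)*conj(1) + 1*(exp(I*pi/4))*conj(I) + 1*(-I)*conj(-1) + 1*(exp(3*I*pi/4))*conj(-I)]
      = (1/8)[(1) + (-exp(-I*pi/4)) + (-I) + (exp(I*pi/4)) + (-1) + (-exp(3*I*pi/4)) + (I) + (exp(-3*I*pi/4))] = 0/8 = 0
  <chi_0*chi_5, chi_3> = (1/8)[1*(1)*conj(1) + 1*(exp(-3*I*pi/4))*conj(exp(3*I*pi/4)) + 1*(I)*conj(-I) + 1*(exp(-I*pi/4))*conj(exp(I*pi/4)) + 1*(-1)*conj(-1) + 1*(exp(I*pi/4))*conj(exp(-I*pi/4)) + 1*(-I)*conj(I) + 1*(exp(3*I*pi/4))*conj(exp(-3*I*pi/4))]
      = (1/8)[(1) + (I) + (-1) + (-I) + (1) + (I) + (-1) + (-I)] = 0/8 = 0
  <chi_0*chi_5, chi_4> = (1/8)[1*(1)*conj(1) + 1*(exp(-3*I*pi/4))*conj(-1) + 1*(I)*conj(1) + 1*(exp(-I*pi/4))*conj(-1) + 1*(-1)*conj(1) + 1*(exp(I*pi/4))*conj(-1) + 1*(-I)*conj(1) + 1*(exp(3*I*pi/4))*conj(-1)]
      = (1/8)[(1) + (-exp(-3*I*pi/4)) + (I) + (-exp(-I*pi/4)) + (-1) + (-exp(I*pi/4)) + (-I) + (-exp(3*I*pi/4))] = 0/8 = 0
  <chi_0*chi_5, chi_5> = (1/8)[1*(1)*conj(1) + 1*(exp(-3*I*pi/4))*conj(exp(-3*I*pi/4)) + 1*(I)*conj(I) + 1*(exp(-I*pi/4))*conj(exp(-I*pi/4)) + 1*(-1)*conj(-1) + 1*(exp(I*pi/4))*conj(exp(I*pi/4)) + 1*(-I)*conj(-I) + 1*(exp(3*I*pi/4))*conj(exp(3*I*pi/4))]
      = (1/8)[(1) + (1) + (1) + (1) + (1) + (1) + (1) + (1)] = 8/8 = 1
  <chi_0*chi_5, chi_6> = (1/8)[1*(1)*conj(1) + 1*(exp(-3*I*pi/4))*conj(-I) + 1*(I)*conj(-1) + 1*(exp(-I*pi/4))*conj(I) + 1*(-1)*conj(1) + 1*(exp(I*pi/4))*conj(-I) + 1*(-I)*conj(-1) + 1*(exp(3*I*pi/4))*conj(I)]
      = (1/8)[(1) + (exp(-I*pi/4)) + (-I) + (-exp(I*pi/4)) + (-1) + (exp(3*I*pi/4)) + (I) + (-exp(-3*I*pi/4))] = 0/8 = 0
  <chi_0*chi_5, chi_7> = (1/8)[1*(1)*conj(1) + 1*(exp(-3*I*pi/4))*conj(exp(-I*pi/4)) + 1*(I)*conj(-I) + 1*(exp(-I*pi/4))*conj(exp(-3*I*pi/4)) + 1*(-1)*conj(-1) + 1*(exp(I*pi/4))*conj(exp(3*I*pi/4)) + 1*(-I)*conj(I) + 1*(exp(3*I*pi/4))*conj(exp(I*pi/4))]
      = (1/8)[(1) + (-I) + (-1) + (I) + (1) + (-I) + (-1) + (I)] = 0/8 = 0
(Exp terms are combined using exp(i*s)*conj(exp(i*t)) = exp(i*(s-t)), and sums of them are collapsed using the identity that for every m > 1 the m distinct m-th roots of unity sum to 0, e.g. 1 + exp(2*I*pi/3) + exp(-2*I*pi/3) = 0.)
Hence the multiplicities are chi_5: 1. Dimension check: dim(chi_0)*dim(chi_5) = 1*1 = 1 and sum (mult * dim) = 1*1 = 1.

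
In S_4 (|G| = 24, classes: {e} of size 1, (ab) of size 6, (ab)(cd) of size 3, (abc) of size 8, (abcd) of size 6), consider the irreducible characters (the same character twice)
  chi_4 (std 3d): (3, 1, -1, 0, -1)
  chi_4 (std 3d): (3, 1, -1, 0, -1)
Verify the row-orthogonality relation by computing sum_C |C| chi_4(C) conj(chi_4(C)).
Sum = 24 = |G| = 24; so <chi_4, chi_4> = 1 (norm-1 confirms irreducibility).

Solution. Compute term by term over conjugacy classes (|C| * chi_4(C) * conj(chi_4(C))):
  1*(3)*conj(3) + 6*(1)*conj(1) + 3*(-1)*conj(-1) + 8*(0)*conj(0) + 6*(-1)*conj(-1)
  = (9) + (6) + (3) + (0) + (6)
  = 24.
Dividing by |G| = 24 gives 24/24 = 1, matching the row-orthogonality relation <chi_4, chi_4> = [chi_4 = chi_4].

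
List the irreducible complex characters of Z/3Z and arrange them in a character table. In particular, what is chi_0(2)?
Character table of Z/3Z (irreps indexed chi_0,...,chi_2 with chi_k(m) = zeta_3^(k*m), zeta_3 = exp(2*pi*i/3)):
  irrep \ class  {0} (size 1)  {1} (size 1)    {2} (size 1)  
  chi_0          1             1               1             
  chi_1          1             exp(2*I*pi/3)   exp(-2*I*pi/3)
  chi_2          1             exp(-2*I*pi/3)  exp(2*I*pi/3) 

Spot check: chi_0(2) = zeta_3^(0*2) = zeta_3^0 = 1.

Details: Z/3Z is abelian, so all 3 irreducible complex representations are 1-dimensional. They are given by chi_k(m) = zeta_3^(k*m) for k = 0,...,2. Row orthogonality: sum_m chi_k(m) conj(chi_l(m)) = 3 * [k = l].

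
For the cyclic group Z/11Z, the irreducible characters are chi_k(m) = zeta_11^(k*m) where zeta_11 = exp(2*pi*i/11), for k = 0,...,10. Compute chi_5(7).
chi_5(7) = zeta_11^35 = exp(4*I*pi/11)

Reasoning: chi_5(7) = zeta_11^(5*7) = zeta_11^35. Since zeta_11^11 = 1, this equals zeta_11^2 = exp(2*pi*i*2/11) = exp(4*I*pi/11).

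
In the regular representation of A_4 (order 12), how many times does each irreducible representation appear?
Each irreducible V_i of dimension d_i appears with multiplicity d_i, i.e. rho_reg = (direct sum over all irreducibles V_i) d_i V_i. The irreducible dimensions for A_4 are 1, 1, 1, 3: 3 irreducibles of dimension 1, each with multiplicity 1; 1 irreducible of dimension 3, with multiplicity 3. Total dimension 3*1*1 + 1*3*3 = 12 = |G|.

Explanation: General theorem: in the regular representation of a finite group G, each irreducible appears with multiplicity equal to its dimension. Check: dim(rho_reg) = sum d_i^2 = 1 + 1 + 1 + 9 = 12 = |G|.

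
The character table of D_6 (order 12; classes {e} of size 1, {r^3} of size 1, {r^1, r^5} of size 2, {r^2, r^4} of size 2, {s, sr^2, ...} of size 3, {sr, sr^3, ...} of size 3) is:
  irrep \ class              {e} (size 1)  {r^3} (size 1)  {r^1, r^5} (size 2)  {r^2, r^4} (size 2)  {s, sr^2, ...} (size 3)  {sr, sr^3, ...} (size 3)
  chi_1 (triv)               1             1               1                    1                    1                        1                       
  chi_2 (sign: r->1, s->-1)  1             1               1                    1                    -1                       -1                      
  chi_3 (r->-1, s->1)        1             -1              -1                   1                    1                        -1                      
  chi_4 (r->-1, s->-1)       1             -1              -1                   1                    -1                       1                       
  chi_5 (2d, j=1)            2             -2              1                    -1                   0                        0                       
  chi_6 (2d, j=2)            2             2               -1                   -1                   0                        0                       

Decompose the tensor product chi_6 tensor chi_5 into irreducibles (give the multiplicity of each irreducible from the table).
chi_6 tensor chi_5 = chi_3 + chi_4 + chi_5 (all other irreducibles have multiplicity 0).

Proof sketch: The character of a tensor product is the pointwise product (chi_6 * chi_5)(C) = chi_6(C) * chi_5(C):
  {e}: (2)*(2), {r^3}: (2)*(-2), {r^1, r^5}: (-1)*(1), {r^2, r^4}: (-1)*(-1), {s, sr^2, ...}: (0)*(0), {sr, sr^3, ...}: (0)*(0)
so (chi_6 * chi_5) takes values
  {e} -> 4, {r^3} -> -4, {r^1, r^5} -> -1, {r^2, r^4} -> 1, {s, sr^2, ...} -> 0, {sr, sr^3, ...} -> 0.
Now take the inner product of this character with each irreducible chi from the table, <chi_6*chi_5, chi> = (1/12) sum_C |C| (chi_6*chi_5)(C) conj(chi(C)):
  <chi_6*chi_5, chi_1> = (1/12)[1*(4)*conj(1) + 1*(-4)*conj(1) + 2*(-1)*conj(1) + 2*(1)*conj(1) + 3*(0)*conj(1) + 3*(0)*conj(1)]
      = (1/12)[(4) + (-4) + (-2) + (2) + (0) + (0)] = 0/12 = 0
  <chi_6*chi_5, chi_2> = (1/12)[1*(4)*conj(1) + 1*(-4)*conj(1) + 2*(-1)*conj(1) + 2*(1)*conj(1) + 3*(0)*conj(-1) + 3*(0)*conj(-1)]
      = (1/12)[(4) + (-4) + (-2) + (2) + (0) + (0)] = 0/12 = 0
  <chi_6*chi_5, chi_3> = (1/12)[1*(4)*conj(1) + 1*(-4)*conj(-1) + 2*(-1)*conj(-1) + 2*(1)*conj(1) + 3*(0)*conj(1) + 3*(0)*conj(-1)]
      = (1/12)[(4) + (4) + (2) + (2) + (0) + (0)] = 12/12 = 1
  <chi_6*chi_5, chi_4> = (1/12)[1*(4)*conj(1) + 1*(-4)*conj(-1) + 2*(-1)*conj(-1) + 2*(1)*conj(1) + 3*(0)*conj(-1) + 3*(0)*conj(1)]
      = (1/12)[(4) + (4) + (2) + (2) + (0) + (0)] = 12/12 = 1
  <chi_6*chi_5, chi_5> = (1/12)[1*(4)*conj(2) + 1*(-4)*conj(-2) + 2*(-1)*conj(1) + 2*(1)*conj(-1) + 3*(0)*conj(0) + 3*(0)*conj(0)]
      = (1/12)[(8) + (8) + (-2) + (-2) + (0) + (0)] = 12/12 = 1
  <chi_6*chi_5, chi_6> = (1/12)[1*(4)*conj(2) + 1*(-4)*conj(2) + 2*(-1)*conj(-1) + 2*(1)*conj(-1) + 3*(0)*conj(0) + 3*(0)*conj(0)]
      = (1/12)[(8) + (-8) + (2) + (-2) + (0) + (0)] = 0/12 = 0
Hence the multiplicities are chi_3: 1, chi_4: 1, chi_5: 1. Dimension check: dim(chi_6)*dim(chi_5) = 2*2 = 4 and sum (mult * dim) = 1*1 + 1*1 + 1*2 = 4.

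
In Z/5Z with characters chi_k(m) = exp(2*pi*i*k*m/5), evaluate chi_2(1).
chi_2(1) = zeta_5^2 = exp(4*I*pi/5)

Derivation: chi_2(1) = zeta_5^(2*1) = zeta_5^2. Since zeta_5^5 = 1, this equals zeta_5^2 = exp(2*pi*i*2/5) = exp(4*I*pi/5).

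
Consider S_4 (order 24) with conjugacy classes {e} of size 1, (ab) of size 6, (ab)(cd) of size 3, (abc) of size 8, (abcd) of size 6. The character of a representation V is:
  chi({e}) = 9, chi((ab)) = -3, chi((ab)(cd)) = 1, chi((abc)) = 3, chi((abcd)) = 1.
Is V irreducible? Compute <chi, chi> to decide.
Not irreducible (reducible): <chi, chi> = 9 > 1.

Working: <chi, chi> = (1/|G|) sum_C |C| * |chi(C)|^2 = (1/24)[1*|9|^2 + 6*|-3|^2 + 3*|1|^2 + 8*|3|^2 + 6*|1|^2]
  = (1/24)[(81) + (54) + (3) + (72) + (6)] = 216/24 = 9.
A character is irreducible iff <chi, chi> = 1, so this representation is reducible.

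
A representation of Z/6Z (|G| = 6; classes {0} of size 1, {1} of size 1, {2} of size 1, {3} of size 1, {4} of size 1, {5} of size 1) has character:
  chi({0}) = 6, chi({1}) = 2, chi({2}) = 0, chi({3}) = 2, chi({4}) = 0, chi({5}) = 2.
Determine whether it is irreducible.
Not irreducible (reducible): <chi, chi> = 8 > 1.

Proof sketch: <chi, chi> = (1/|G|) sum_C |C| * |chi(C)|^2 = (1/6)[1*|6|^2 + 1*|2|^2 + 1*|0|^2 + 1*|2|^2 + 1*|0|^2 + 1*|2|^2]
  = (1/6)[(36) + (4) + (0) + (4) + (0) + (4)] = 48/6 = 8.
(Exp terms are combined using exp(i*s)*conj(exp(i*t)) = exp(i*(s-t)), and sums of them are collapsed using the identity that for every m > 1 the m distinct m-th roots of unity sum to 0, e.g. 1 + exp(2*I*pi/3) + exp(-2*I*pi/3) = 0.)
A character is irreducible iff <chi, chi> = 1, so this representation is reducible.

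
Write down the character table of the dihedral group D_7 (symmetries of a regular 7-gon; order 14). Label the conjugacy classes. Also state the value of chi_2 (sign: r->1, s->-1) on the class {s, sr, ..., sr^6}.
Conjugacy classes: {e} of size 1, {r^1, r^6} of size 2, {r^2, r^5} of size 2, {r^3, r^4} of size 2, {s, sr, ..., sr^6} of size 7.
Character table:
  irrep \ class              {e} (size 1)  {r^1, r^6} (size 2)  {r^2, r^5} (size 2)  {r^3, r^4} (size 2)  {s, sr, ..., sr^6} (size 7)
  chi_1 (triv)               1             1                    1                    1                    1                          
  chi_2 (sign: r->1, s->-1)  1             1                    1                    1                    -1                         
  chi_3 (2d, j=1)            2             2*cos(2*pi/7)        -2*cos(3*pi/7)       -2*cos(pi/7)         0                          
  chi_4 (2d, j=2)            2             -2*cos(3*pi/7)       -2*cos(pi/7)         2*cos(2*pi/7)        0                          
  chi_5 (2d, j=3)            2             -2*cos(pi/7)         2*cos(2*pi/7)        -2*cos(3*pi/7)       0                          

Spot check: chi_2 (sign: r->1, s->-1) on {s, sr, ..., sr^6} = -1.

Why: D_7 has order 2*7 = 14 with 5 conjugacy classes, hence 5 irreducibles. Sum of squared dims 1 + 1 + 4 + 4 + 4 = 14 = |G|. Linear characters come from the abelianisation; the 2-dimensional irreps have character r^k -> 2*cos(2*pi*j*k/7), reflections -> 0.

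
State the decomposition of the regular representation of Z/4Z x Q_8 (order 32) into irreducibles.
Each irreducible V_i of dimension d_i appears with multiplicity d_i, i.e. rho_reg = (direct sum over all irreducibles V_i) d_i V_i. The irreducible dimensions for Z/4Z x Q_8 are 1, 1, 1, 1, 1, 1, 1, 1, 1, 1, 1, 1, 1, 1, 1, 1, 2, 2, 2, 2: 16 irreducibles of dimension 1, each with multiplicity 1; 4 irreducibles of dimension 2, each with multiplicity 2. Total dimension 16*1*1 + 4*2*2 = 32 = |G|.

Details: General theorem: in the regular representation of a finite group G, each irreducible appears with multiplicity equal to its dimension. Check: dim(rho_reg) = sum d_i^2 = 1 + 1 + 1 + 1 + 1 + 1 + 1 + 1 + 1 + 1 + 1 + 1 + 1 + 1 + 1 + 1 + 4 + 4 + 4 + 4 = 32 = |G|.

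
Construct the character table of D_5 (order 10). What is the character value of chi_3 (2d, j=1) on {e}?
Conjugacy classes: {e} of size 1, {r^1, r^4} of size 2, {r^2, r^3} of size 2, {s, sr, ..., sr^4} of size 5.
Character table:
  irrep \ class              {e} (size 1)  {r^1, r^4} (size 2)  {r^2, r^3} (size 2)  {s, sr, ..., sr^4} (size 5)
  chi_1 (triv)               1             1                    1                    1                          
  chi_2 (sign: r->1, s->-1)  1             1                    1                    -1                         
  chi_3 (2d, j=1)            2             -1/2 + sqrt(5)/2     -sqrt(5)/2 - 1/2     0                          
  chi_4 (2d, j=2)            2             -sqrt(5)/2 - 1/2     -1/2 + sqrt(5)/2     0                          

Spot check: chi_3 (2d, j=1) on {e} = 2.

Derivation: D_5 has order 2*5 = 10 with 4 conjugacy classes, hence 4 irreducibles. Sum of squared dims 1 + 1 + 4 + 4 = 10 = |G|. Linear characters come from the abelianisation; the 2-dimensional irreps have character r^k -> 2*cos(2*pi*j*k/5), reflections -> 0.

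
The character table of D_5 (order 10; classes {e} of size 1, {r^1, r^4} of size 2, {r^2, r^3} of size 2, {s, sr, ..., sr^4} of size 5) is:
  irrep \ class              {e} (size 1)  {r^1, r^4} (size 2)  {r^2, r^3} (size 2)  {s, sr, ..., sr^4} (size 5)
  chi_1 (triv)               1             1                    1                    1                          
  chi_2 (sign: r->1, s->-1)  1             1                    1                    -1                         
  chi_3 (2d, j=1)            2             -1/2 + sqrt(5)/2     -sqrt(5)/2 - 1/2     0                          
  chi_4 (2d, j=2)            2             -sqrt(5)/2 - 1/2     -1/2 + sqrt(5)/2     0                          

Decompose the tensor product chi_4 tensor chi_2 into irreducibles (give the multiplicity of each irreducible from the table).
chi_4 tensor chi_2 = chi_4 (all other irreducibles have multiplicity 0).

Why: The character of a tensor product is the pointwise product (chi_4 * chi_2)(C) = chi_4(C) * chi_2(C):
  {e}: (2)*(1), {r^1, r^4}: (-sqrt(5)/2 - 1/2)*(1), {r^2, r^3}: (-1/2 + sqrt(5)/2)*(1), {s, sr, ..., sr^4}: (0)*(-1)
so (chi_4 * chi_2) takes values
  {e} -> 2, {r^1, r^4} -> -sqrt(5)/2 - 1/2, {r^2, r^3} -> -1/2 + sqrt(5)/2, {s, sr, ..., sr^4} -> 0.
Now take the inner product of this character with each irreducible chi from the table, <chi_4*chi_2, chi> = (1/10) sum_C |C| (chi_4*chi_2)(C) conj(chi(C)):
  <chi_4*chi_2, chi_1> = (1/10)[1*(2)*conj(1) + 2*(-sqrt(5)/2 - 1/2)*conj(1) + 2*(-1/2 + sqrt(5)/2)*conj(1) + 5*(0)*conj(1)]
      = (1/10)[(2) + (-sqrt(5) - 1) + (-1 + sqrt(5)) + (0)] = 0/10 = 0
  <chi_4*chi_2, chi_2> = (1/10)[1*(2)*conj(1) + 2*(-sqrt(5)/2 - 1/2)*conj(1) + 2*(-1/2 + sqrt(5)/2)*conj(1) + 5*(0)*conj(-1)]
      = (1/10)[(2) + (-sqrt(5) - 1) + (-1 + sqrt(5)) + (0)] = 0/10 = 0
  <chi_4*chi_2, chi_3> = (1/10)[1*(2)*conj(2) + 2*(-sqrt(5)/2 - 1/2)*conj(-1/2 + sqrt(5)/2) + 2*(-1/2 + sqrt(5)/2)*conj(-sqrt(5)/2 - 1/2) + 5*(0)*conj(0)]
      = (1/10)[(4) + (-2) + (-2) + (0)] = 0/10 = 0
  <chi_4*chi_2, chi_4> = (1/10)[1*(2)*conj(2) + 2*(-sqrt(5)/2 - 1/2)*conj(-sqrt(5)/2 - 1/2) + 2*(-1/2 + sqrt(5)/2)*conj(-1/2 + sqrt(5)/2) + 5*(0)*conj(0)]
      = (1/10)[(4) + (sqrt(5) + 3) + (3 - sqrt(5)) + (0)] = 10/10 = 1
Hence the multiplicities are chi_4: 1. Dimension check: dim(chi_4)*dim(chi_2) = 2*1 = 2 and sum (mult * dim) = 1*2 = 2.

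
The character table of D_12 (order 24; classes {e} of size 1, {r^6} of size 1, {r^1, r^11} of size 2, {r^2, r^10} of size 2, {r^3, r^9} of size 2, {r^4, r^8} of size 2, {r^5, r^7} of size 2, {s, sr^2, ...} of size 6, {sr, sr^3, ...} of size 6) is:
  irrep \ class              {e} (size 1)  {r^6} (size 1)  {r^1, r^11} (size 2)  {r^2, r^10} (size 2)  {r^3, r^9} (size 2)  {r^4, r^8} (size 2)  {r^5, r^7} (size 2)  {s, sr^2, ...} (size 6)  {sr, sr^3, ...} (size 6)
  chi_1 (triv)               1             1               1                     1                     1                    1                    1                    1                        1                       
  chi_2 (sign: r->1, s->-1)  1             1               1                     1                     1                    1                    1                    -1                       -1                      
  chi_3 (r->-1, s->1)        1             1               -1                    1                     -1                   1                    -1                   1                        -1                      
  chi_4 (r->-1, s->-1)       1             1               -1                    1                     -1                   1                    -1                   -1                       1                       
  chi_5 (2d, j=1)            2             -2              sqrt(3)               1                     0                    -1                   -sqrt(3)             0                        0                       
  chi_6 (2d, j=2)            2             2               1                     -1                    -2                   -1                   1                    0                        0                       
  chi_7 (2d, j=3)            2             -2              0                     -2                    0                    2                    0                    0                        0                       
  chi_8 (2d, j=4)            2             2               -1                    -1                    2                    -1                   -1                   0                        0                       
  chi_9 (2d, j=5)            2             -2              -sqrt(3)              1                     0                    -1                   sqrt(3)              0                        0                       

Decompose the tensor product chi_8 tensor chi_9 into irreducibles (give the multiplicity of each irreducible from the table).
chi_8 tensor chi_9 = chi_5 + chi_7 (all other irreducibles have multiplicity 0).

Reasoning: The character of a tensor product is the pointwise product (chi_8 * chi_9)(C) = chi_8(C) * chi_9(C):
  {e}: (2)*(2), {r^6}: (2)*(-2), {r^1, r^11}: (-1)*(-sqrt(3)), {r^2, r^10}: (-1)*(1), {r^3, r^9}: (2)*(0), {r^4, r^8}: (-1)*(-1), {r^5, r^7}: (-1)*(sqrt(3)), {s, sr^2, ...}: (0)*(0), {sr, sr^3, ...}: (0)*(0)
so (chi_8 * chi_9) takes values
  {e} -> 4, {r^6} -> -4, {r^1, r^11} -> sqrt(3), {r^2, r^10} -> -1, {r^3, r^9} -> 0, {r^4, r^8} -> 1, {r^5, r^7} -> -sqrt(3), {s, sr^2, ...} -> 0, {sr, sr^3, ...} -> 0.
Now take the inner product of this character with each irreducible chi from the table, <chi_8*chi_9, chi> = (1/24) sum_C |C| (chi_8*chi_9)(C) conj(chi(C)):
  <chi_8*chi_9, chi_1> = (1/24)[1*(4)*conj(1) + 1*(-4)*conj(1) + 2*(sqrt(3))*conj(1) + 2*(-1)*conj(1) + 2*(0)*conj(1) + 2*(1)*conj(1) + 2*(-sqrt(3))*conj(1) + 6*(0)*conj(1) + 6*(0)*conj(1)]
      = (1/24)[(4) + (-4) + (2*sqrt(3)) + (-2) + (0) + (2) + (-2*sqrt(3)) + (0) + (0)] = 0/24 = 0
  <chi_8*chi_9, chi_2> = (1/24)[1*(4)*conj(1) + 1*(-4)*conj(1) + 2*(sqrt(3))*conj(1) + 2*(-1)*conj(1) + 2*(0)*conj(1) + 2*(1)*conj(1) + 2*(-sqrt(3))*conj(1) + 6*(0)*conj(-1) + 6*(0)*conj(-1)]
      = (1/24)[(4) + (-4) + (2*sqrt(3)) + (-2) + (0) + (2) + (-2*sqrt(3)) + (0) + (0)] = 0/24 = 0
  <chi_8*chi_9, chi_3> = (1/24)[1*(4)*conj(1) + 1*(-4)*conj(1) + 2*(sqrt(3))*conj(-1) + 2*(-1)*conj(1) + 2*(0)*conj(-1) + 2*(1)*conj(1) + 2*(-sqrt(3))*conj(-1) + 6*(0)*conj(1) + 6*(0)*conj(-1)]
      = (1/24)[(4) + (-4) + (-2*sqrt(3)) + (-2) + (0) + (2) + (2*sqrt(3)) + (0) + (0)] = 0/24 = 0
  <chi_8*chi_9, chi_4> = (1/24)[1*(4)*conj(1) + 1*(-4)*conj(1) + 2*(sqrt(3))*conj(-1) + 2*(-1)*conj(1) + 2*(0)*conj(-1) + 2*(1)*conj(1) + 2*(-sqrt(3))*conj(-1) + 6*(0)*conj(-1) + 6*(0)*conj(1)]
      = (1/24)[(4) + (-4) + (-2*sqrt(3)) + (-2) + (0) + (2) + (2*sqrt(3)) + (0) + (0)] = 0/24 = 0
  <chi_8*chi_9, chi_5> = (1/24)[1*(4)*conj(2) + 1*(-4)*conj(-2) + 2*(sqrt(3))*conj(sqrt(3)) + 2*(-1)*conj(1) + 2*(0)*conj(0) + 2*(1)*conj(-1) + 2*(-sqrt(3))*conj(-sqrt(3)) + 6*(0)*conj(0) + 6*(0)*conj(0)]
      = (1/24)[(8) + (8) + (6) + (-2) + (0) + (-2) + (6) + (0) + (0)] = 24/24 = 1
  <chi_8*chi_9, chi_6> = (1/24)[1*(4)*conj(2) + 1*(-4)*conj(2) + 2*(sqrt(3))*conj(1) + 2*(-1)*conj(-1) + 2*(0)*conj(-2) + 2*(1)*conj(-1) + 2*(-sqrt(3))*conj(1) + 6*(0)*conj(0) + 6*(0)*conj(0)]
      = (1/24)[(8) + (-8) + (2*sqrt(3)) + (2) + (0) + (-2) + (-2*sqrt(3)) + (0) + (0)] = 0/24 = 0
  <chi_8*chi_9, chi_7> = (1/24)[1*(4)*conj(2) + 1*(-4)*conj(-2) + 2*(sqrt(3))*conj(0) + 2*(-1)*conj(-2) + 2*(0)*conj(0) + 2*(1)*conj(2) + 2*(-sqrt(3))*conj(0) + 6*(0)*conj(0) + 6*(0)*conj(0)]
      = (1/24)[(8) + (8) + (0) + (4) + (0) + (4) + (0) + (0) + (0)] = 24/24 = 1
  <chi_8*chi_9, chi_8> = (1/24)[1*(4)*conj(2) + 1*(-4)*conj(2) + 2*(sqrt(3))*conj(-1) + 2*(-1)*conj(-1) + 2*(0)*conj(2) + 2*(1)*conj(-1) + 2*(-sqrt(3))*conj(-1) + 6*(0)*conj(0) + 6*(0)*conj(0)]
      = (1/24)[(8) + (-8) + (-2*sqrt(3)) + (2) + (0) + (-2) + (2*sqrt(3)) + (0) + (0)] = 0/24 = 0
  <chi_8*chi_9, chi_9> = (1/24)[1*(4)*conj(2) + 1*(-4)*conj(-2) + 2*(sqrt(3))*conj(-sqrt(3)) + 2*(-1)*conj(1) + 2*(0)*conj(0) + 2*(1)*conj(-1) + 2*(-sqrt(3))*conj(sqrt(3)) + 6*(0)*conj(0) + 6*(0)*conj(0)]
      = (1/24)[(8) + (8) + (-6) + (-2) + (0) + (-2) + (-6) + (0) + (0)] = 0/24 = 0
Hence the multiplicities are chi_5: 1, chi_7: 1. Dimension check: dim(chi_8)*dim(chi_9) = 2*2 = 4 and sum (mult * dim) = 1*2 + 1*2 = 4.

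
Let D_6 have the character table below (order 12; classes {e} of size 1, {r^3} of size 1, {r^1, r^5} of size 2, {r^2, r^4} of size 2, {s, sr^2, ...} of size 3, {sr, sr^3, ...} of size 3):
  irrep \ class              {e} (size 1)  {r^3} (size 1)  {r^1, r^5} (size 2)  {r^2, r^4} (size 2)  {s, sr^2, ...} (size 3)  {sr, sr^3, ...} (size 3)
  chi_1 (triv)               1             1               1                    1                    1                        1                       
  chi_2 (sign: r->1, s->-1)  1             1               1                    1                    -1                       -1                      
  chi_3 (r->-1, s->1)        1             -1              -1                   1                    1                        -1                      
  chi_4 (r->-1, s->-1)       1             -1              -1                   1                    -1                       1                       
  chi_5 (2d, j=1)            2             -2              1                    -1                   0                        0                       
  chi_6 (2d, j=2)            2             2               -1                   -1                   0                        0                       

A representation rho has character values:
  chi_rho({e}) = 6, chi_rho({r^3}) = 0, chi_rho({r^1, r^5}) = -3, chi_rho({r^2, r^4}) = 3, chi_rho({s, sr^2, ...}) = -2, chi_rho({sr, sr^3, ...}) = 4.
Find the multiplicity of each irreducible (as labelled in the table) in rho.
Multiplicities: chi_1: 1, chi_2: 0, chi_3: 0, chi_4: 3, chi_5: 0, chi_6: 1.

Argument: Use <chi_rho, chi> = (1/|G|) sum_C |C| * chi_rho(C) * conj(chi(C)) with |G| = 12 for each irreducible chi in the table:
  <chi_rho, chi_1> = (1/12)[1*(6)*conj(1) + 1*(0)*conj(1) + 2*(-3)*conj(1) + 2*(3)*conj(1) + 3*(-2)*conj(1) + 3*(4)*conj(1)]
      = (1/12)[(6) + (0) + (-6) + (6) + (-6) + (12)] = 12/12 = 1
  <chi_rho, chi_2> = (1/12)[1*(6)*conj(1) + 1*(0)*conj(1) + 2*(-3)*conj(1) + 2*(3)*conj(1) + 3*(-2)*conj(-1) + 3*(4)*conj(-1)]
      = (1/12)[(6) + (0) + (-6) + (6) + (6) + (-12)] = 0/12 = 0
  <chi_rho, chi_3> = (1/12)[1*(6)*conj(1) + 1*(0)*conj(-1) + 2*(-3)*conj(-1) + 2*(3)*conj(1) + 3*(-2)*conj(1) + 3*(4)*conj(-1)]
      = (1/12)[(6) + (0) + (6) + (6) + (-6) + (-12)] = 0/12 = 0
  <chi_rho, chi_4> = (1/12)[1*(6)*conj(1) + 1*(0)*conj(-1) + 2*(-3)*conj(-1) + 2*(3)*conj(1) + 3*(-2)*conj(-1) + 3*(4)*conj(1)]
      = (1/12)[(6) + (0) + (6) + (6) + (6) + (12)] = 36/12 = 3
  <chi_rho, chi_5> = (1/12)[1*(6)*conj(2) + 1*(0)*conj(-2) + 2*(-3)*conj(1) + 2*(3)*conj(-1) + 3*(-2)*conj(0) + 3*(4)*conj(0)]
      = (1/12)[(12) + (0) + (-6) + (-6) + (0) + (0)] = 0/12 = 0
  <chi_rho, chi_6> = (1/12)[1*(6)*conj(2) + 1*(0)*conj(2) + 2*(-3)*conj(-1) + 2*(3)*conj(-1) + 3*(-2)*conj(0) + 3*(4)*conj(0)]
      = (1/12)[(12) + (0) + (6) + (-6) + (0) + (0)] = 12/12 = 1
Dimension check: dim(rho) = sum (mult * dim) = 1*1 + 0*1 + 0*1 + 3*1 + 0*2 + 1*2 = 6 = chi_rho(e) = 6.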